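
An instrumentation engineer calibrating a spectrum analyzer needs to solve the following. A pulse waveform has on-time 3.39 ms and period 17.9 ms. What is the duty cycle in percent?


Duty cycle as a percentage:
DC = (t_on / T) * 100
   = (3.39 / 17.9) * 100
   = 0.189385 * 100
   = 18.94 %

18.94 %


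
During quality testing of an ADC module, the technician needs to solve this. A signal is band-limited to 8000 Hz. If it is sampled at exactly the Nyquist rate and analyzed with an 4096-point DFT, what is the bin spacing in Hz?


Step 1 — Nyquist sampling rate:
fs = 2 * fmax = 2 * 8000 = 16000 Hz

Step 2 — DFT bin spacing:
df = fs / N = 16000 / 4096 = 3.9062 Hz

3.9062 Hz


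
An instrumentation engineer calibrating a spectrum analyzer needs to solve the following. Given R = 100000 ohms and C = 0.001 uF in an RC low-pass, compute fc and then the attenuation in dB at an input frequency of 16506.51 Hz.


Step 1 — cutoff frequency:
fc = 1 / (2*pi*R*C)
C = 0.001 uF = 1e-09 F
fc = 1 / (2*pi*100000*1e-09)
   = 1591.549 Hz

Step 2 — magnitude at f = 16506.51 Hz:
|H(f)| = 1 / sqrt(1 + (f/fc)^2)
f/fc = 16506.51 / 1591.549 = 10.371349
|H| = 1 / sqrt(1 + 107.56488) = 0.0959744
|H|_dB = 20*log10(0.0959744) = -20.36 dB

fc = 1591.549 Hz; |H(16506.51 Hz)| = -20.36 dB


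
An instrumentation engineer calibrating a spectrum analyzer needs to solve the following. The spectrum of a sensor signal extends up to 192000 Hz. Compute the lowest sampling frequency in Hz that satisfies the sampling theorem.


The Nyquist rate is twice the maximum frequency component.
fs_min = 2 * fmax
      = 2 * 192000
      = 384000 Hz

384000


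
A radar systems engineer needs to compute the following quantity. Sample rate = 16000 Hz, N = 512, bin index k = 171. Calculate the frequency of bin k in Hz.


Frequency of DFT bin k:
f_k = k * fs / N
    = 171 * 16000 / 512
    = 2736000 / 512
    = 5343.75 Hz

5343.75 Hz


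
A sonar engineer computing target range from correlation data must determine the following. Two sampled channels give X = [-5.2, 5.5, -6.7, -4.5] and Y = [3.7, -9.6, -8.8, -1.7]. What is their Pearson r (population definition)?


Pearson correlation coefficient (population):
r = cov(X,Y) / (std(X) * std(Y))
Mean X = -2.725, Mean Y = -4.1
Cov(X,Y) = -12.53
Std(X) = 4.814756, Std(Y) = 5.452981
r = -0.4772

-0.4772


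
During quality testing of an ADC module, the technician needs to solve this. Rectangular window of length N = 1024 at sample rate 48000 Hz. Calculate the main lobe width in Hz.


Main lobe width for a rectangular window:
Width = 2 * fs / N
      = 2 * 48000 / 1024
      = 96000 / 1024
      = 93.75 Hz

93.75 Hz


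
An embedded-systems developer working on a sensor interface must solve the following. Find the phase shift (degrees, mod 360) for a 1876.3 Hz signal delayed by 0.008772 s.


Phase shift from frequency and time delay:
phi = 360 * f * t_delay
    = 360 * 1876.3 * 0.008772
    = 5925.21 degrees
    mod 360 = 165.21 degrees

165.21 degrees


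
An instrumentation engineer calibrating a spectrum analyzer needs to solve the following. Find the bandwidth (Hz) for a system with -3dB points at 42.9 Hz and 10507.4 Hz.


Bandwidth is the difference of -3dB frequencies:
BW = f_high - f_low
   = 10507.4 - 42.9
   = 10464.5 Hz

10464.5 Hz


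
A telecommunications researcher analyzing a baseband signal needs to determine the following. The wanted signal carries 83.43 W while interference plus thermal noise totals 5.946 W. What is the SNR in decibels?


SNR in decibels:
SNR = 10 * log10(Ps / Pn)
    = 10 * log10(83.43 / 5.946)
    = 10 * log10(14.0313)
    = 10 * 1.1471
    = 11.47 dB

11.47 dB


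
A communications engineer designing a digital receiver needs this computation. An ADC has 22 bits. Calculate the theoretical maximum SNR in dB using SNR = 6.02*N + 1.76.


Theoretical SNR for a full-scale sinusoid:
SNR = 6.02 * N + 1.76
    = 6.02 * 22 + 1.76
    = 132.44 + 1.76
    = 134.2 dB

134.2 dB


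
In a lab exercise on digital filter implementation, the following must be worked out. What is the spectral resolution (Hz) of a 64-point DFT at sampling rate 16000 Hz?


DFT frequency resolution:
df = fs / N
   = 16000 / 64
   = 250.0 Hz

250.0 Hz


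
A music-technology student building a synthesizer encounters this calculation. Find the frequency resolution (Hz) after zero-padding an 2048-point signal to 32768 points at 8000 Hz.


Frequency resolution after zero-padding:
N_padded = 2048 * 16 = 32768
df = fs / N_padded
   = 8000 / 32768
   = 0.2441 Hz

0.2441 Hz


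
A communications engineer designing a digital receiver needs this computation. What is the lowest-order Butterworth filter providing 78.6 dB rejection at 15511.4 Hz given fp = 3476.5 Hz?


Butterworth filter order formula:
n = log10(10^(A/10) - 1) / (2 * log10(f_stop/f_pass))
10^(78.6/10) - 1 = 72443595.0075
f_stop/f_pass = 15511.4 / 3476.5 = 4.4618
n = 6.0507 -> ceil = 7

7


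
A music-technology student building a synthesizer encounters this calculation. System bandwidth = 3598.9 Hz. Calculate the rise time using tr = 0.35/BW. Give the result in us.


Rise time from bandwidth relationship:
tr = 0.35 / BW
   = 0.35 / 3598.9
   = 9.725193809e-05 s
   = 97.2519 us

97.2519 us


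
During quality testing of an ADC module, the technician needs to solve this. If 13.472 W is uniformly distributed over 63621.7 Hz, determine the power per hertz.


Power spectral density:
PSD = P / BW
    = 13.472 / 63621.7
    = 0.00021175 W/Hz

0.00021175 W/Hz


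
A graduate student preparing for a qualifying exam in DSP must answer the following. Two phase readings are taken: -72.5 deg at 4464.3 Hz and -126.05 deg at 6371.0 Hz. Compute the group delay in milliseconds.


Group delay from phase difference:
tau = -d(phi)/d(omega)
d(phi) = -53.55 deg = -0.934624 rad
d(omega) = 2*pi*(6371.0 - 4464.3) = 11980.1494 rad/s
tau = -(-0.934624) / 11980.1494
    = 0.078 ms

0.078 ms


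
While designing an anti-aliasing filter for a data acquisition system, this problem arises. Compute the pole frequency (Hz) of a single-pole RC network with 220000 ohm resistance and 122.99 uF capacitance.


Cutoff frequency of a first-order RC filter:
fc = 1 / (2 * pi * R * C)
C = 122.99 uF = 0.00012299 F
fc = 1 / (2 * pi * 220000 * 0.00012299)
   = 1 / 170.0091714046
   = 0.005882 Hz

0.005882 Hz


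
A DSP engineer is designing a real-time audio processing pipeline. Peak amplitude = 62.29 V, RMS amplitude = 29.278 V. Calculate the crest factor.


Crest factor is the ratio of peak to RMS:
CF = V_peak / V_rms
   = 62.29 / 29.278
   = 2.1275

2.1275


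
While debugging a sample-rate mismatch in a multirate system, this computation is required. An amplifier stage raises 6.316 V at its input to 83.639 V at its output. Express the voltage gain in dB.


Voltage gain in dB:
G = 20 * log10(Vout / Vin)
  = 20 * log10(83.639 / 6.316)
  = 20 * log10(13.2424)
  = 20 * 1.121967
  = 22.44 dB

22.44 dB


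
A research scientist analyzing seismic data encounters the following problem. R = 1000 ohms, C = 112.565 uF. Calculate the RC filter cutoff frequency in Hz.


Cutoff frequency of a first-order RC filter:
fc = 1 / (2 * pi * R * C)
C = 112.565 uF = 0.000112565 F
fc = 1 / (2 * pi * 1000 * 0.000112565)
   = 1 / 0.70726675410267
   = 1.413894 Hz

1.413894 Hz


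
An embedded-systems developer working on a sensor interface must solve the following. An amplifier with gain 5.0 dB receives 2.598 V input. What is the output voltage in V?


Output voltage from dB gain:
V_out = V_in * 10^(gain_dB / 20)
      = 2.598 * 10^(5.0 / 20)
      = 2.598 * 1.778279
      = 4.62 V

4.62 V


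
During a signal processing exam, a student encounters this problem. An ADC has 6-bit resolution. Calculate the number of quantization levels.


Number of quantization levels = 2^N
= 2^6
= 64

64


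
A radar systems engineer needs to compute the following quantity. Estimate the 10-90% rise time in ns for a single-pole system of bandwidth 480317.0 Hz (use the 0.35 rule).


Rise time from bandwidth relationship:
tr = 0.35 / BW
   = 0.35 / 480317.0
   = 7.286854307e-07 s
   = 728.6854 ns

728.6854 ns


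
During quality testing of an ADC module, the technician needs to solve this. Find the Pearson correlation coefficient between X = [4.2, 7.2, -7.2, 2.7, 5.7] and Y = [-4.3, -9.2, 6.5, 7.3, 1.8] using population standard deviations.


Pearson correlation coefficient (population):
r = cov(X,Y) / (std(X) * std(Y))
Mean X = 2.52, Mean Y = 0.42
Cov(X,Y) = -21.2844
Std(X) = 5.086217, Std(Y) = 6.340789
r = -0.66

-0.66


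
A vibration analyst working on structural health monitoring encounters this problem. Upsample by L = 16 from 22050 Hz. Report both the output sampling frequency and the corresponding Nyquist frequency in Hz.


Step 1 — output sample rate after interpolation by L:
fs_out = L * fs_in = 16 * 22050 = 352800 Hz

Step 2 — Nyquist frequency of the output stream:
f_Nyq = fs_out / 2 = 352800 / 2 = 176400.0 Hz

fs_out = 352800 Hz; f_Nyquist = 176400.0 Hz


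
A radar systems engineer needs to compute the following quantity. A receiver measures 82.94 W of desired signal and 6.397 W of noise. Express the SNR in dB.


SNR in decibels:
SNR = 10 * log10(Ps / Pn)
    = 10 * log10(82.94 / 6.397)
    = 10 * log10(12.9655)
    = 10 * 1.1128
    = 11.13 dB

11.13 dB


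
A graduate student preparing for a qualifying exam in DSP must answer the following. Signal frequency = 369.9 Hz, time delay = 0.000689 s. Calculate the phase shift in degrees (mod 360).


Phase shift from frequency and time delay:
phi = 360 * f * t_delay
    = 360 * 369.9 * 0.000689
    = 91.75 degrees
    mod 360 = 91.75 degrees

91.75 degrees


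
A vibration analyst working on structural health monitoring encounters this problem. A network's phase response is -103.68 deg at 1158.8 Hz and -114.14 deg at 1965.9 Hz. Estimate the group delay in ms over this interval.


Group delay from phase difference:
tau = -d(phi)/d(omega)
d(phi) = -10.46 deg = -0.182561 rad
d(omega) = 2*pi*(1965.9 - 1158.8) = 5071.1589 rad/s
tau = -(-0.182561) / 5071.1589
    = 0.036 ms

0.036 ms


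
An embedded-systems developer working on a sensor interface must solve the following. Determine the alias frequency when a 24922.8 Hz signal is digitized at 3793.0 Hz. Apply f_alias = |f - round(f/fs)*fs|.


Compute the nearest integer multiple of fs to the signal:
n = round(24922.8 / 3793.0) = 7
f_alias = |24922.8 - 7 * 3793.0|
        = |24922.8 - 26551.0|
        = 1628.2 Hz

1628.2


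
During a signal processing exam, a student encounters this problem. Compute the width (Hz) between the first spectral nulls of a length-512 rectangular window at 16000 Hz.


Main lobe width for a rectangular window:
Width = 2 * fs / N
      = 2 * 16000 / 512
      = 32000 / 512
      = 62.5 Hz

62.5 Hz


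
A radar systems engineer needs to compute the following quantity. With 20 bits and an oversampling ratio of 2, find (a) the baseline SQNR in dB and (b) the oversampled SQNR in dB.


Step 1 — baseline SQNR at Nyquist:
SQNR_base = 6.02*N + 1.76
          = 6.02*20 + 1.76
          = 122.16 dB

Step 2 — oversampling processing gain:
G = 10*log10(OSR) = 10*log10(2) = 3.01 dB

Step 3 — total:
SQNR_total = 122.16 + 3.01 = 125.17 dB

Base SQNR = 122.16 dB; oversampled SQNR = 125.17 dB


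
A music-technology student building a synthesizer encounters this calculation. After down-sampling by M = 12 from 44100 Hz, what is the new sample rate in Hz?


Decimation reduces the sample rate:
fs_out = fs_in / M
       = 44100 / 12
       = 3675.0 Hz

3675.0 Hz


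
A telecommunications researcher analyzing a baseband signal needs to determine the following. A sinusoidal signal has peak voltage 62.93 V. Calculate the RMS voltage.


RMS voltage for a sinusoidal waveform:
V_rms = V_peak / sqrt(2)
      = 62.93 / 1.414214
      = 44.498 V

44.498 V


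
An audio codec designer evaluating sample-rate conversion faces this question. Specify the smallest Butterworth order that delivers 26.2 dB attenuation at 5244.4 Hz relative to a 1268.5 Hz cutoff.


Butterworth filter order formula:
n = log10(10^(A/10) - 1) / (2 * log10(f_stop/f_pass))
10^(26.2/10) - 1 = 415.8694
f_stop/f_pass = 5244.4 / 1268.5 = 4.1343
n = 2.1244 -> ceil = 3

3


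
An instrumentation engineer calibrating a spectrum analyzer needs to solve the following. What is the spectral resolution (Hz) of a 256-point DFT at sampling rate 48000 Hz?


DFT frequency resolution:
df = fs / N
   = 48000 / 256
   = 187.5 Hz

187.5 Hz


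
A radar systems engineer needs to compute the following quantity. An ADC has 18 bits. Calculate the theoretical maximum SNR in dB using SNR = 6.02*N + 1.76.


Theoretical SNR for a full-scale sinusoid:
SNR = 6.02 * N + 1.76
    = 6.02 * 18 + 1.76
    = 108.36 + 1.76
    = 110.12 dB

110.12 dB


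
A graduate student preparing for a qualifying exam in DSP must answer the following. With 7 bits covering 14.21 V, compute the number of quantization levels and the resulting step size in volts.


Step 1 — number of quantization levels:
L = 2^N = 2^7 = 128

Step 2 — LSB step size:
delta = Vfs / L
      = 14.21 / 128
      = 0.11101563 V

Levels = 128; step size = 0.11101563 V


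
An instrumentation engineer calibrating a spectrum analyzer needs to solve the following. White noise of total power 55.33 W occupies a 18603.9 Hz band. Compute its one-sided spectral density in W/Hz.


Power spectral density:
PSD = P / BW
    = 55.33 / 18603.9
    = 0.00297411 W/Hz

0.00297411 W/Hz


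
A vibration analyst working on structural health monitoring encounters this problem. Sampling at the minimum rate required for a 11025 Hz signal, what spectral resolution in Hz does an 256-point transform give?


Step 1 — Nyquist sampling rate:
fs = 2 * fmax = 2 * 11025 = 22050 Hz

Step 2 — DFT bin spacing:
df = fs / N = 22050 / 256 = 86.1328 Hz

86.1328 Hz


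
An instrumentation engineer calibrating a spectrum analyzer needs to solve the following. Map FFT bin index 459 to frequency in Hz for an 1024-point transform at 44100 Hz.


Frequency of DFT bin k:
f_k = k * fs / N
    = 459 * 44100 / 1024
    = 20241900 / 1024
    = 19767.48 Hz

19767.48 Hz


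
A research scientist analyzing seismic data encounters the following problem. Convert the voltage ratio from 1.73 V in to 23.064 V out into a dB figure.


Voltage gain in dB:
G = 20 * log10(Vout / Vin)
  = 20 * log10(23.064 / 1.73)
  = 20 * log10(13.331792)
  = 20 * 1.124889
  = 22.5 dB

22.5 dB


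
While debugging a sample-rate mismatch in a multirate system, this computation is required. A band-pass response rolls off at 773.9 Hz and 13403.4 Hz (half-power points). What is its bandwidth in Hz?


Bandwidth is the difference of -3dB frequencies:
BW = f_high - f_low
   = 13403.4 - 773.9
   = 12629.5 Hz

12629.5 Hz


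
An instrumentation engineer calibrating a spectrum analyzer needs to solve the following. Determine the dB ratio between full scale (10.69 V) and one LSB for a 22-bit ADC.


Dynamic range from full-scale to LSB:
V_min = V_max / 2^bits = 10.69 / 2^22
DR = 20 * log10(V_max / V_min)
   = 20 * log10(2^22)
   = 20 * 22 * log10(2)
   = 132.45 dB

132.45 dB


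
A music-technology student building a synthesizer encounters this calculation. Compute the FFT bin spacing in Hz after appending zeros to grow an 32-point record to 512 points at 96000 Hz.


Frequency resolution after zero-padding:
N_padded = 32 * 16 = 512
df = fs / N_padded
   = 96000 / 512
   = 187.5 Hz

187.5 Hz


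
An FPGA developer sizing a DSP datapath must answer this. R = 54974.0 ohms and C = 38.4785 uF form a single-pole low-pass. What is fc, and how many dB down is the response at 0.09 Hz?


Step 1 — cutoff frequency:
fc = 1 / (2*pi*R*C)
C = 38.4785 uF = 3.84785e-05 F
fc = 1 / (2*pi*54974.0*3.84785e-05)
   = 0.0752393 Hz

Step 2 — magnitude at f = 0.09 Hz:
|H(f)| = 1 / sqrt(1 + (f/fc)^2)
f/fc = 0.09 / 0.0752393 = 1.196183
|H| = 1 / sqrt(1 + 1.430854) = 0.6413876
|H|_dB = 20*log10(0.6413876) = -3.86 dB

fc = 0.0752393 Hz; |H(0.09 Hz)| = -3.86 dB


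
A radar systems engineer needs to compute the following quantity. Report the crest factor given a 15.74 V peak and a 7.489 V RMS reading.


Crest factor is the ratio of peak to RMS:
CF = V_peak / V_rms
   = 15.74 / 7.489
   = 2.1017

2.1017


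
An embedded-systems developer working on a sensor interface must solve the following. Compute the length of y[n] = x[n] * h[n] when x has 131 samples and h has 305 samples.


Linear convolution output length:
L = N + M - 1
  = 131 + 305 - 1
  = 435 samples

435


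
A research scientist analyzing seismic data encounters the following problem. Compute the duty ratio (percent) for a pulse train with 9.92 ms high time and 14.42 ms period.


Duty cycle as a percentage:
DC = (t_on / T) * 100
   = (9.92 / 14.42) * 100
   = 0.687933 * 100
   = 68.79 %

68.79 %


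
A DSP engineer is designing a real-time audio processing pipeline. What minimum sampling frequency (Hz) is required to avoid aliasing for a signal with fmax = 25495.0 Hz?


The Nyquist rate is twice the maximum frequency component.
fs_min = 2 * fmax
      = 2 * 25495.0
      = 50990.0 Hz

50990.0


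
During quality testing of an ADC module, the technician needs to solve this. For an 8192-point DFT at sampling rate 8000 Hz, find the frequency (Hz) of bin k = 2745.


Frequency of DFT bin k:
f_k = k * fs / N
    = 2745 * 8000 / 8192
    = 21960000 / 8192
    = 2680.664 Hz

2680.664 Hz


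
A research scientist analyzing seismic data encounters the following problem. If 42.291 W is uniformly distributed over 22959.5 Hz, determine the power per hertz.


Power spectral density:
PSD = P / BW
    = 42.291 / 22959.5
    = 0.00184198 W/Hz

0.00184198 W/Hz


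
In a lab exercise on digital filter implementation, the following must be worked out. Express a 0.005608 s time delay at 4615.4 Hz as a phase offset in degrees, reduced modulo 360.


Phase shift from frequency and time delay:
phi = 360 * f * t_delay
    = 360 * 4615.4 * 0.005608
    = 9317.94 degrees
    mod 360 = 317.94 degrees

317.94 degrees


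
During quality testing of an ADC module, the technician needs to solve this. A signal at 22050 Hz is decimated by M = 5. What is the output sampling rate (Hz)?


Decimation reduces the sample rate:
fs_out = fs_in / M
       = 22050 / 5
       = 4410.0 Hz

4410.0 Hz


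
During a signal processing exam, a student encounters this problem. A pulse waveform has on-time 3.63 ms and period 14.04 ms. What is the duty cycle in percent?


Duty cycle as a percentage:
DC = (t_on / T) * 100
   = (3.63 / 14.04) * 100
   = 0.258547 * 100
   = 25.85 %

25.85 %


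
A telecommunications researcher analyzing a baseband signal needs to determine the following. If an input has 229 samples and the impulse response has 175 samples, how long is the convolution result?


Linear convolution output length:
L = N + M - 1
  = 229 + 175 - 1
  = 403 samples

403


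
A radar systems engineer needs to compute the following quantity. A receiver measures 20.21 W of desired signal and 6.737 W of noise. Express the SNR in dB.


SNR in decibels:
SNR = 10 * log10(Ps / Pn)
    = 10 * log10(20.21 / 6.737)
    = 10 * log10(2.9999)
    = 10 * 0.4771
    = 4.77 dB

4.77 dB


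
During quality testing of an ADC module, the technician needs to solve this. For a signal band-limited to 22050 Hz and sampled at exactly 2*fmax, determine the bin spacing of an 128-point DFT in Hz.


Step 1 — Nyquist sampling rate:
fs = 2 * fmax = 2 * 22050 = 44100 Hz

Step 2 — DFT bin spacing:
df = fs / N = 44100 / 128 = 344.5312 Hz

344.5312 Hz


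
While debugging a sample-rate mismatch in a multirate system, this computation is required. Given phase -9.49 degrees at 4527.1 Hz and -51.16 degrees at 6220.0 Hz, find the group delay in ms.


Group delay from phase difference:
tau = -d(phi)/d(omega)
d(phi) = -41.67 deg = -0.727279 rad
d(omega) = 2*pi*(6220.0 - 4527.1) = 10636.8044 rad/s
tau = -(-0.727279) / 10636.8044
    = 0.0684 ms

0.0684 ms


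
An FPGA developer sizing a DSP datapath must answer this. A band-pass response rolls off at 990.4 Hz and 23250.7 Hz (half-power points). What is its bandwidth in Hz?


Bandwidth is the difference of -3dB frequencies:
BW = f_high - f_low
   = 23250.7 - 990.4
   = 22260.3 Hz

22260.3 Hz


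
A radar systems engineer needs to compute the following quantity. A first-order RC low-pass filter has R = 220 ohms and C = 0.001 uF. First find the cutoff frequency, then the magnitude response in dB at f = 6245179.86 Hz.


Step 1 — cutoff frequency:
fc = 1 / (2*pi*R*C)
C = 0.001 uF = 1e-09 F
fc = 1 / (2*pi*220*1e-09)
   = 723431.56 Hz

Step 2 — magnitude at f = 6245179.86 Hz:
|H(f)| = 1 / sqrt(1 + (f/fc)^2)
f/fc = 6245179.86 / 723431.56 = 8.632717
|H| = 1 / sqrt(1 + 74.523803) = 0.1150689
|H|_dB = 20*log10(0.1150689) = -18.78 dB

fc = 723431.56 Hz; |H(6245179.86 Hz)| = -18.78 dB


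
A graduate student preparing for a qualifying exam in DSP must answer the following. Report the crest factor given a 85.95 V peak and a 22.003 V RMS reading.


Crest factor is the ratio of peak to RMS:
CF = V_peak / V_rms
   = 85.95 / 22.003
   = 3.9063

3.9063


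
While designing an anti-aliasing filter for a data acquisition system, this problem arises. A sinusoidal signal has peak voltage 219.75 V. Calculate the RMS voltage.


RMS voltage for a sinusoidal waveform:
V_rms = V_peak / sqrt(2)
      = 219.75 / 1.414214
      = 155.387 V

155.387 V


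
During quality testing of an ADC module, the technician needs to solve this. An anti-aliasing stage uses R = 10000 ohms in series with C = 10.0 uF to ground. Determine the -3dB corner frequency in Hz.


Cutoff frequency of a first-order RC filter:
fc = 1 / (2 * pi * R * C)
C = 10.0 uF = 1e-05 F
fc = 1 / (2 * pi * 10000 * 1e-05)
   = 1 / 0.62831853071796
   = 1.591549 Hz

1.591549 Hz


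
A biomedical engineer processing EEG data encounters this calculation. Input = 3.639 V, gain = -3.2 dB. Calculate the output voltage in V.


Output voltage from dB gain:
V_out = V_in * 10^(gain_dB / 20)
      = 3.639 * 10^(-3.2 / 20)
      = 3.639 * 0.691831
      = 2.5176 V

2.5176 V


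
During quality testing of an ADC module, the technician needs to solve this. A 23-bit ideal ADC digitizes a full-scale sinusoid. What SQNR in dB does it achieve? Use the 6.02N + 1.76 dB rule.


Theoretical SNR for a full-scale sinusoid:
SNR = 6.02 * N + 1.76
    = 6.02 * 23 + 1.76
    = 138.46 + 1.76
    = 140.22 dB

140.22 dB


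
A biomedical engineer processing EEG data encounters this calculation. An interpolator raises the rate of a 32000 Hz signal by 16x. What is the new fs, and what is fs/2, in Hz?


Step 1 — output sample rate after interpolation by L:
fs_out = L * fs_in = 16 * 32000 = 512000 Hz

Step 2 — Nyquist frequency of the output stream:
f_Nyq = fs_out / 2 = 512000 / 2 = 256000.0 Hz

fs_out = 512000 Hz; f_Nyquist = 256000.0 Hz


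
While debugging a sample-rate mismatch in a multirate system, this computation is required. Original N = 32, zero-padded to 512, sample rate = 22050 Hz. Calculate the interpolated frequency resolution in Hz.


Frequency resolution after zero-padding:
N_padded = 32 * 16 = 512
df = fs / N_padded
   = 22050 / 512
   = 43.0664 Hz

43.0664 Hz


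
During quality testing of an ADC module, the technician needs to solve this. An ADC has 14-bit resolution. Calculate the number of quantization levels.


Number of quantization levels = 2^N
= 2^14
= 16384

16384


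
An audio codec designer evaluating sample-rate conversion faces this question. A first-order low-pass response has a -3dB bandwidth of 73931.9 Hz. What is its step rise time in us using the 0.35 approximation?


Rise time from bandwidth relationship:
tr = 0.35 / BW
   = 0.35 / 73931.9
   = 4.734086369e-06 s
   = 4.7341 us

4.7341 us


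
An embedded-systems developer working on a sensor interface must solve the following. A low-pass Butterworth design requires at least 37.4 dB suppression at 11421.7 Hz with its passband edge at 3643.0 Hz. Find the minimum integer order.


Butterworth filter order formula:
n = log10(10^(A/10) - 1) / (2 * log10(f_stop/f_pass))
10^(37.4/10) - 1 = 5494.4087
f_stop/f_pass = 11421.7 / 3643.0 = 3.1352
n = 3.768 -> ceil = 4

4


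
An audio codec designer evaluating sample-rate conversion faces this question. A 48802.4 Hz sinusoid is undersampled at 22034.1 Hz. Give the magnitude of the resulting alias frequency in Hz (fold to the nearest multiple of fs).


Compute the nearest integer multiple of fs to the signal:
n = round(48802.4 / 22034.1) = 2
f_alias = |48802.4 - 2 * 22034.1|
        = |48802.4 - 44068.2|
        = 4734.2 Hz

4734.2


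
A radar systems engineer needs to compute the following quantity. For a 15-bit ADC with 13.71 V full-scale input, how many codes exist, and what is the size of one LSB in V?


Step 1 — number of quantization levels:
L = 2^N = 2^15 = 32768

Step 2 — LSB step size:
delta = Vfs / L
      = 13.71 / 32768
      = 0.0004184 V

Levels = 32768; step size = 0.0004184 V


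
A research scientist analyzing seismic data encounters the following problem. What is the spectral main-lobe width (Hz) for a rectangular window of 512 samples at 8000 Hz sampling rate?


Main lobe width for a rectangular window:
Width = 2 * fs / N
      = 2 * 8000 / 512
      = 16000 / 512
      = 31.25 Hz

31.25 Hz


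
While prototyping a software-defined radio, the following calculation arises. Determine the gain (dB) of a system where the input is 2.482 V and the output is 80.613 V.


Voltage gain in dB:
G = 20 * log10(Vout / Vin)
  = 20 * log10(80.613 / 2.482)
  = 20 * log10(32.479049)
  = 20 * 1.511603
  = 30.23 dB

30.23 dB


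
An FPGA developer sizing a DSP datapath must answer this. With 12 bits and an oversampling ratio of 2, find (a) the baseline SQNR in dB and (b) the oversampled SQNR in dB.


Step 1 — baseline SQNR at Nyquist:
SQNR_base = 6.02*N + 1.76
          = 6.02*12 + 1.76
          = 74.0 dB

Step 2 — oversampling processing gain:
G = 10*log10(OSR) = 10*log10(2) = 3.01 dB

Step 3 — total:
SQNR_total = 74.0 + 3.01 = 77.01 dB

Base SQNR = 74.0 dB; oversampled SQNR = 77.01 dB


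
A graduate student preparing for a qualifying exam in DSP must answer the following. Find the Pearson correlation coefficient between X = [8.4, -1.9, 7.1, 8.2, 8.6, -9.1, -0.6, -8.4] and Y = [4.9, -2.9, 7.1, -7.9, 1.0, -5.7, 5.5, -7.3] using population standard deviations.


Pearson correlation coefficient (population):
r = cov(X,Y) / (std(X) * std(Y))
Mean X = 1.5375, Mean Y = -0.6625
Cov(X,Y) = 19.867344
Std(X) = 7.076358, Std(Y) = 5.687253
r = 0.4937

0.4937


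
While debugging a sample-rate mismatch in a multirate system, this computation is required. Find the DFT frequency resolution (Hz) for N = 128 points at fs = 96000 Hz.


DFT frequency resolution:
df = fs / N
   = 96000 / 128
   = 750.0 Hz

750.0 Hz


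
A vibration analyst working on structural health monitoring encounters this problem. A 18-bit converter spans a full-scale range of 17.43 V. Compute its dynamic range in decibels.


Dynamic range from full-scale to LSB:
V_min = V_max / 2^bits = 17.43 / 2^18
DR = 20 * log10(V_max / V_min)
   = 20 * log10(2^18)
   = 20 * 18 * log10(2)
   = 108.37 dB

108.37 dB


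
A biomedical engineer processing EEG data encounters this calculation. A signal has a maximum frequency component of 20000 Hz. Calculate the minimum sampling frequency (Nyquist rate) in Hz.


The Nyquist rate is twice the maximum frequency component.
fs_min = 2 * fmax
      = 2 * 20000
      = 40000 Hz

40000


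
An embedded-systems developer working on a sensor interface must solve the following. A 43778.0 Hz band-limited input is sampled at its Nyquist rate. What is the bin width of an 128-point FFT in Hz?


Step 1 — Nyquist sampling rate:
fs = 2 * fmax = 2 * 43778.0 = 87556.0 Hz

Step 2 — DFT bin spacing:
df = fs / N = 87556.0 / 128 = 684.0312 Hz

684.0312 Hz


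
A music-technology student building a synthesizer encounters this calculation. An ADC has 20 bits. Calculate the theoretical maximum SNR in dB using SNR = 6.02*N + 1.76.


Theoretical SNR for a full-scale sinusoid:
SNR = 6.02 * N + 1.76
    = 6.02 * 20 + 1.76
    = 120.4 + 1.76
    = 122.16 dB

122.16 dB


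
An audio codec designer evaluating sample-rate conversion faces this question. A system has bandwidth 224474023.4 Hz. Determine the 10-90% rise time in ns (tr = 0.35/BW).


Rise time from bandwidth relationship:
tr = 0.35 / BW
   = 0.35 / 224474023.4
   = 1.559200458e-09 s
   = 1.5592 ns

1.5592 ns


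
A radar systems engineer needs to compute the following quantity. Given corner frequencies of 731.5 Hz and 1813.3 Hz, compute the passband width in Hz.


Bandwidth is the difference of -3dB frequencies:
BW = f_high - f_low
   = 1813.3 - 731.5
   = 1081.8 Hz

1081.8 Hz


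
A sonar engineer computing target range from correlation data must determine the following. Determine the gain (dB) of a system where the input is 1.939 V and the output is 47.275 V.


Voltage gain in dB:
G = 20 * log10(Vout / Vin)
  = 20 * log10(47.275 / 1.939)
  = 20 * log10(24.381124)
  = 20 * 1.387054
  = 27.74 dB

27.74 dB


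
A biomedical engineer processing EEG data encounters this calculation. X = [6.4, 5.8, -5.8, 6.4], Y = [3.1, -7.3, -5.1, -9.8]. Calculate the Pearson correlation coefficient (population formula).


Pearson correlation coefficient (population):
r = cov(X,Y) / (std(X) * std(Y))
Mean X = 3.2, Mean Y = -4.775
Cov(X,Y) = 1.37
Std(X) = 5.201923, Std(Y) = 4.841165
r = 0.0544

0.0544


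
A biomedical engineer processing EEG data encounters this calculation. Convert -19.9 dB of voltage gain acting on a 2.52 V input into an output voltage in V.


Output voltage from dB gain:
V_out = V_in * 10^(gain_dB / 20)
      = 2.52 * 10^(-19.9 / 20)
      = 2.52 * 0.101158
      = 0.2549 V

0.2549 V


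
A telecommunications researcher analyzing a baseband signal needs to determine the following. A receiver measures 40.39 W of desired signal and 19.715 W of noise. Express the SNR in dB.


SNR in decibels:
SNR = 10 * log10(Ps / Pn)
    = 10 * log10(40.39 / 19.715)
    = 10 * log10(2.0487)
    = 10 * 0.3115
    = 3.11 dB

3.11 dB


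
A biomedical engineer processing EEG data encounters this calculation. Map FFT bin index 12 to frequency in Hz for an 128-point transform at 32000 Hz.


Frequency of DFT bin k:
f_k = k * fs / N
    = 12 * 32000 / 128
    = 384000 / 128
    = 3000.0 Hz

3000.0 Hz


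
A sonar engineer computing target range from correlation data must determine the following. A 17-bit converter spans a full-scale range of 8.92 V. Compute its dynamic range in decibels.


Dynamic range from full-scale to LSB:
V_min = V_max / 2^bits = 8.92 / 2^17
DR = 20 * log10(V_max / V_min)
   = 20 * log10(2^17)
   = 20 * 17 * log10(2)
   = 102.35 dB

102.35 dB


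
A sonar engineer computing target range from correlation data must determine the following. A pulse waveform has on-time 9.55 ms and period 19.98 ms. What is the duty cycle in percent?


Duty cycle as a percentage:
DC = (t_on / T) * 100
   = (9.55 / 19.98) * 100
   = 0.477978 * 100
   = 47.8 %

47.8 %


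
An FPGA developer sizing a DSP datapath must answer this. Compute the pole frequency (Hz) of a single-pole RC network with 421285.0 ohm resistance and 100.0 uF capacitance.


Cutoff frequency of a first-order RC filter:
fc = 1 / (2 * pi * R * C)
C = 100.0 uF = 0.0001 F
fc = 1 / (2 * pi * 421285.0 * 0.0001)
   = 1 / 264.70117221352
   = 0.003778 Hz

0.003778 Hz


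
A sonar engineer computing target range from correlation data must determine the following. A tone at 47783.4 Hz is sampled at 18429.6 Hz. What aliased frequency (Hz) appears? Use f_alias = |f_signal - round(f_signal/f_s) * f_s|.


Compute the nearest integer multiple of fs to the signal:
n = round(47783.4 / 18429.6) = 3
f_alias = |47783.4 - 3 * 18429.6|
        = |47783.4 - 55288.8|
        = 7505.4 Hz

7505.4


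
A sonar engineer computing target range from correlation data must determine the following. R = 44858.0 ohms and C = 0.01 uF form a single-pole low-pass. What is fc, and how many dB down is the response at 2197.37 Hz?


Step 1 — cutoff frequency:
fc = 1 / (2*pi*R*C)
C = 0.01 uF = 1e-08 F
fc = 1 / (2*pi*44858.0*1e-08)
   = 354.797 Hz

Step 2 — magnitude at f = 2197.37 Hz:
|H(f)| = 1 / sqrt(1 + (f/fc)^2)
f/fc = 2197.37 / 354.797 = 6.193316
|H| = 1 / sqrt(1 + 38.357163) = 0.1593999
|H|_dB = 20*log10(0.1593999) = -15.95 dB

fc = 354.797 Hz; |H(2197.37 Hz)| = -15.95 dB


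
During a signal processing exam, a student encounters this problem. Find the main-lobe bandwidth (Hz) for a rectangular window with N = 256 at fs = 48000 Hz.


Main lobe width for a rectangular window:
Width = 2 * fs / N
      = 2 * 48000 / 256
      = 96000 / 256
      = 375.0 Hz

375.0 Hz


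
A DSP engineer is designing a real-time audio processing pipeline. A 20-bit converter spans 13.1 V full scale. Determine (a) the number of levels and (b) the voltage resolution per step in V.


Step 1 — number of quantization levels:
L = 2^N = 2^20 = 1048576

Step 2 — LSB step size:
delta = Vfs / L
      = 13.1 / 1048576
      = 1.249e-05 V

Levels = 1048576; step size = 1.249e-05 V


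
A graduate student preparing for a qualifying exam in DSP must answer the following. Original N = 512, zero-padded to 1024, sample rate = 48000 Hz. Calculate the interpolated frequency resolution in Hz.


Frequency resolution after zero-padding:
N_padded = 512 * 2 = 1024
df = fs / N_padded
   = 48000 / 1024
   = 46.875 Hz

46.875 Hz


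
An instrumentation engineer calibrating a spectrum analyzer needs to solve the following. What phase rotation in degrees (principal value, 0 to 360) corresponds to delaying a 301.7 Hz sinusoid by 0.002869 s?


Phase shift from frequency and time delay:
phi = 360 * f * t_delay
    = 360 * 301.7 * 0.002869
    = 311.61 degrees
    mod 360 = 311.61 degrees

311.61 degrees


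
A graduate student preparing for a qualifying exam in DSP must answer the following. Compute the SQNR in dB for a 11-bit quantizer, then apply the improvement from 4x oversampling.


Step 1 — baseline SQNR at Nyquist:
SQNR_base = 6.02*N + 1.76
          = 6.02*11 + 1.76
          = 67.98 dB

Step 2 — oversampling processing gain:
G = 10*log10(OSR) = 10*log10(4) = 6.02 dB

Step 3 — total:
SQNR_total = 67.98 + 6.02 = 74.0 dB

Base SQNR = 67.98 dB; oversampled SQNR = 74.0 dB


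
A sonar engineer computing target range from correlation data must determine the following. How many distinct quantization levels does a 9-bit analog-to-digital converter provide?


Number of quantization levels = 2^N
= 2^9
= 512

512


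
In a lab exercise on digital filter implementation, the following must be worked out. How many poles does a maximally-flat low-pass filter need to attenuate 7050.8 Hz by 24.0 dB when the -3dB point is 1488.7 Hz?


Butterworth filter order formula:
n = log10(10^(A/10) - 1) / (2 * log10(f_stop/f_pass))
10^(24.0/10) - 1 = 250.1886
f_stop/f_pass = 7050.8 / 1488.7 = 4.7362
n = 1.7754 -> ceil = 2

2


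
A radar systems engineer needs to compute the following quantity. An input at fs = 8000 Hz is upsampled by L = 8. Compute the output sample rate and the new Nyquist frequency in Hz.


Step 1 — output sample rate after interpolation by L:
fs_out = L * fs_in = 8 * 8000 = 64000 Hz

Step 2 — Nyquist frequency of the output stream:
f_Nyq = fs_out / 2 = 64000 / 2 = 32000.0 Hz

fs_out = 64000 Hz; f_Nyquist = 32000.0 Hz


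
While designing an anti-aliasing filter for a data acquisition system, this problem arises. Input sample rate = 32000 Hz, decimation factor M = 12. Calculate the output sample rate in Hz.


Decimation reduces the sample rate:
fs_out = fs_in / M
       = 32000 / 12
       = 2666.6667 Hz

2666.6667 Hz


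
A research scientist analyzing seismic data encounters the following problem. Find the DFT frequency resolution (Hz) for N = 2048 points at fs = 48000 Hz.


DFT frequency resolution:
df = fs / N
   = 48000 / 2048
   = 23.4375 Hz

23.4375 Hz


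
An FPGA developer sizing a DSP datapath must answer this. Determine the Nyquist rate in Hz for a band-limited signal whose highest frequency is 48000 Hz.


The Nyquist rate is twice the maximum frequency component.
fs_min = 2 * fmax
      = 2 * 48000
      = 96000 Hz

96000


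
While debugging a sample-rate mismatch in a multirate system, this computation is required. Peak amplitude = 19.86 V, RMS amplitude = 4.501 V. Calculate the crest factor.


Crest factor is the ratio of peak to RMS:
CF = V_peak / V_rms
   = 19.86 / 4.501
   = 4.4124

4.4124


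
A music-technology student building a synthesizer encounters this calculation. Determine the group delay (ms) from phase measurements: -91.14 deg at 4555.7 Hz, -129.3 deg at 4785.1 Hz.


Group delay from phase difference:
tau = -d(phi)/d(omega)
d(phi) = -38.16 deg = -0.666018 rad
d(omega) = 2*pi*(4785.1 - 4555.7) = 1441.3627 rad/s
tau = -(-0.666018) / 1441.3627
    = 0.4621 ms

0.4621 ms


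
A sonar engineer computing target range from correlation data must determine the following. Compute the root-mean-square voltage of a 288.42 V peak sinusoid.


RMS voltage for a sinusoidal waveform:
V_rms = V_peak / sqrt(2)
      = 288.42 / 1.414214
      = 203.944 V

203.944 V


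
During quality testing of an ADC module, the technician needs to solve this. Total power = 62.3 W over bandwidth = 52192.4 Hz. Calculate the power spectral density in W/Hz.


Power spectral density:
PSD = P / BW
    = 62.3 / 52192.4
    = 0.00119366 W/Hz

0.00119366 W/Hz


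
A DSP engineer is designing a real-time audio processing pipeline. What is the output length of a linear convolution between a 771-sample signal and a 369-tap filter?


Linear convolution output length:
L = N + M - 1
  = 771 + 369 - 1
  = 1139 samples

1139


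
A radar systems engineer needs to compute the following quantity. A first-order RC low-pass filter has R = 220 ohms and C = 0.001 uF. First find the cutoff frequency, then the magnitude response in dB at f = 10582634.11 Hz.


Step 1 — cutoff frequency:
fc = 1 / (2*pi*R*C)
C = 0.001 uF = 1e-09 F
fc = 1 / (2*pi*220*1e-09)
   = 723431.56 Hz

Step 2 — magnitude at f = 10582634.11 Hz:
|H(f)| = 1 / sqrt(1 + (f/fc)^2)
f/fc = 10582634.11 / 723431.56 = 14.628383
|H| = 1 / sqrt(1 + 213.989589) = 0.0682011
|H|_dB = 20*log10(0.0682011) = -23.32 dB

fc = 723431.56 Hz; |H(10582634.11 Hz)| = -23.32 dB


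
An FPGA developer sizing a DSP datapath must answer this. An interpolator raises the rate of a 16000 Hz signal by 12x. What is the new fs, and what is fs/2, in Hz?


Step 1 — output sample rate after interpolation by L:
fs_out = L * fs_in = 12 * 16000 = 192000 Hz

Step 2 — Nyquist frequency of the output stream:
f_Nyq = fs_out / 2 = 192000 / 2 = 96000.0 Hz

fs_out = 192000 Hz; f_Nyquist = 96000.0 Hz


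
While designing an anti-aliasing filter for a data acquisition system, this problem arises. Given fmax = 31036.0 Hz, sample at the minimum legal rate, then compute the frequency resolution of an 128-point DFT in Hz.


Step 1 — Nyquist sampling rate:
fs = 2 * fmax = 2 * 31036.0 = 62072.0 Hz

Step 2 — DFT bin spacing:
df = fs / N = 62072.0 / 128 = 484.9375 Hz

484.9375 Hz


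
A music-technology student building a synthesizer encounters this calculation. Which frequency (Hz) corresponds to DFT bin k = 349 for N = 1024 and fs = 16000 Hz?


Frequency of DFT bin k:
f_k = k * fs / N
    = 349 * 16000 / 1024
    = 5584000 / 1024
    = 5453.125 Hz

5453.125 Hz


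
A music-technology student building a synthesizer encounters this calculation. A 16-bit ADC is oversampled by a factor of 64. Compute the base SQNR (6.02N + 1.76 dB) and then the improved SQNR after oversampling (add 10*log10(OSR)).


Step 1 — baseline SQNR at Nyquist:
SQNR_base = 6.02*N + 1.76
          = 6.02*16 + 1.76
          = 98.08 dB

Step 2 — oversampling processing gain:
G = 10*log10(OSR) = 10*log10(64) = 18.06 dB

Step 3 — total:
SQNR_total = 98.08 + 18.06 = 116.14 dB

Base SQNR = 98.08 dB; oversampled SQNR = 116.14 dB
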